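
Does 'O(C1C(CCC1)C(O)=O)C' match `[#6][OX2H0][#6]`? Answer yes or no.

Yes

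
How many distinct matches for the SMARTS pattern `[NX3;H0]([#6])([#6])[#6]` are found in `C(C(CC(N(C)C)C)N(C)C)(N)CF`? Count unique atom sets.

[NX3;H0]([#6])([#6])[#6] is the SMARTS for a tertiary amine: a trivalent nitrogen with no H, bonded to three carbons.
The molecule carries 2 separate instances of a dimethylamino group (-N(CH3)2) meeting every constraint; each maps to a distinct set of atoms, giving 2 matches.

2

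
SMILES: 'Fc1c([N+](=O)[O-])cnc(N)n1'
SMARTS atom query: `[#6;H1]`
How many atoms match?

1

The query [#6;H1] means: any carbon bearing exactly one hydrogen.
Check the 11 heavy atoms by environment: 2× n (aromatic, H0) → no; 3× c (aromatic, H0) → no; 1× c (aromatic, H1) → match; 1× N (H2) → no; 1× N (charge +1, H0) → no; 1× O (charge -1, H0) → no; 1× O (H0) → no; 1× F (H0) → no.
That gives 1 matching atom.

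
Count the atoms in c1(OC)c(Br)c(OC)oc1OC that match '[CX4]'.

The query [CX4] means: C with X4: aliphatic carbon with exactly 4 total connections (bonds + H).
Check the 12 heavy atoms by environment: 1× o (aromatic, X2) → no; 4× c (aromatic, X3) → no; 3× O (X2) → no; 3× C (X4) → match; 1× Br (X1) → no.
That gives 3 matching atoms.

3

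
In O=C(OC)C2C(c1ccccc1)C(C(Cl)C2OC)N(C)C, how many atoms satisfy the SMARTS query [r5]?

Check the 21 heavy atoms by environment: 5× C (in 5-ring) → match; 6× c (aromatic, in 6-ring) → no; 3× O (acyclic) → no; 5× C (acyclic) → no; 1× N (acyclic) → no; 1× Cl (acyclic) → no.
That gives 5 matching atoms.

5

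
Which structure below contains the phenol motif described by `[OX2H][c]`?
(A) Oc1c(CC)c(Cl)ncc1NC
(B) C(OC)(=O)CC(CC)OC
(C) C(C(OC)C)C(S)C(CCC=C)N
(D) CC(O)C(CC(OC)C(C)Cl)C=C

[OX2H][c] describes a hydroxyl oxygen attached to an aromatic carbon (a phenol).
(A) contains a hydroxyl group (-OH), which satisfies every atom and bond constraint.
(B) has a methoxy ether (-OCH3) but the oxygen has H0, not H1.
(C) has a methoxy ether (-OCH3) but the oxygen has H0, not H1.
(D) has a hydroxyl group (-OH) but the -OH is on an aliphatic carbon, not an aromatic c.
So the answer is (A).

A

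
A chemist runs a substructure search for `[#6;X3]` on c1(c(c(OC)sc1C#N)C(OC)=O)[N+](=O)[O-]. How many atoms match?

5

Check the 16 heavy atoms by environment: 1× s (aromatic, X2) → no; 4× c (aromatic, X3) → match; 1× N (charge +1, X3) → no; 1× O (charge -1, X1) → no; 2× O (X1) → no; 1× C (X2) → no; 1× N (X1) → no; 2× O (X2) → no; 2× C (X4) → no; 1× C (X3) → match.
Summing the matching environments: 4 + 1 = 5 matching atoms.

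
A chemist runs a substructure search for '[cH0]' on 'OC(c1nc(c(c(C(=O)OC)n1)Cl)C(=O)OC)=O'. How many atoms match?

The query [cH0] means: aromatic carbon with no attached hydrogen (substituted or ring-fusion).
Check the 18 heavy atoms by environment: 2× n (aromatic, H0) → no; 4× c (aromatic, H0) → match; 3× C (H0) → no; 5× O (H0) → no; 2× C (H3) → no; 1× O (H1) → no; 1× Cl (H0) → no.
That gives 4 matching atoms.

4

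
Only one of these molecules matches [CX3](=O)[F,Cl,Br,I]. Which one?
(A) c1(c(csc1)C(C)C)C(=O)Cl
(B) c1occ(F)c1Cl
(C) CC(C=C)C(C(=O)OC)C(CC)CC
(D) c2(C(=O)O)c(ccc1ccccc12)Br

A

[CX3](=O)[F,Cl,Br,I] describes a carbonyl carbon bonded to a halogen (an acyl halide).
(A) contains an acyl chloride (-C(=O)Cl), which satisfies every atom and bond constraint.
(B) has a chloro substituent but the Cl is not on a carbonyl carbon.
(C) has a methyl-ester group (-C(=O)OCH3) but the carbonyl is bonded to -O-C, not to a halogen.
(D) has a carboxylic acid group (-C(=O)OH) but the carbonyl is bonded to -OH, not to a halogen.
So the answer is (A).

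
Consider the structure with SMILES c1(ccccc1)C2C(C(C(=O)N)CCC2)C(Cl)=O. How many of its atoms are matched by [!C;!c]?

4

The query [!C;!c] means: neither aliphatic nor aromatic carbon — same as [!#6].
Check the 18 heavy atoms by environment: 8× C → no; 6× c (aromatic) → no; 2× O → match; 1× Cl → match; 1× N → match.
Summing the matching environments: 2 + 1 + 1 = 4 matching atoms.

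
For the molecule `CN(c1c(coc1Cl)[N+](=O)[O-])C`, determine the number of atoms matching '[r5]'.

5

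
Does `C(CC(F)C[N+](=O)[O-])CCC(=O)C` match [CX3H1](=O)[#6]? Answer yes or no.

The pattern [CX3H1](=O)[#6] describes an sp2 carbon with one H, double-bonded to O and single-bonded to carbon — an aldehyde.
The closest candidate here is an acetyl/ketone group (-C(=O)CH3), but the carbonyl carbon has H0 (two carbon neighbours), not H1. No other fragment satisfies the full query, so there is no match.

No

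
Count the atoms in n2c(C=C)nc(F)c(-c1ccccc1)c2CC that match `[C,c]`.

14

The query [C,c] means: comma = OR; matches aliphatic or aromatic carbon — same as #6.
Check the 17 heavy atoms by environment: 2× n (aromatic) → no; 10× c (aromatic) → match; 1× F → no; 4× C → match.
Summing the matching environments: 10 + 4 = 14 matching atoms.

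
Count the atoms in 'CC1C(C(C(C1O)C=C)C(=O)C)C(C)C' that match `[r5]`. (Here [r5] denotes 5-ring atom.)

5

Check the 15 heavy atoms by environment: 5× C (in 5-ring) → match; 2× O (acyclic) → no; 8× C (acyclic) → no.
That gives 5 matching atoms.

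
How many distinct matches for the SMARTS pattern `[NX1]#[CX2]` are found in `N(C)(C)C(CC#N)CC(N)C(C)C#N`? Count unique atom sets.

2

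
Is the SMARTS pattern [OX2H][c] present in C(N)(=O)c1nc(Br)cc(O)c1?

Yes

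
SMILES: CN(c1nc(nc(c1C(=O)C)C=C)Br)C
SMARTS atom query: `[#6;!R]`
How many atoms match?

6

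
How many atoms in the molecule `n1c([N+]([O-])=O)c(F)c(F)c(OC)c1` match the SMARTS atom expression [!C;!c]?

7

The query [!C;!c] means: neither aliphatic nor aromatic carbon — same as [!#6].
Check the 13 heavy atoms by environment: 1× n (aromatic) → match; 5× c (aromatic) → no; 2× F → match; 1× N (charge +1) → match; 1× O (charge -1) → match; 2× O → match; 1× C → no.
Summing the matching environments: 1 + 2 + 1 + 1 + 2 = 7 matching atoms.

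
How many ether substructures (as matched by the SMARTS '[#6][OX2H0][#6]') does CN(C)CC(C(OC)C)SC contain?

[#6][OX2H0][#6] is the SMARTS for an ether: an aliphatic oxygen bridging two carbons with no H on the oxygen.
Exactly one fragment in the molecule meets all constraints, giving 1 match.

1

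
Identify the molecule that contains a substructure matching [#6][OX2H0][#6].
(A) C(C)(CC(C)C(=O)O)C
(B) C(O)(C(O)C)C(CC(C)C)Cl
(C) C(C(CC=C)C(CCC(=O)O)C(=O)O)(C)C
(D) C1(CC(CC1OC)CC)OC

D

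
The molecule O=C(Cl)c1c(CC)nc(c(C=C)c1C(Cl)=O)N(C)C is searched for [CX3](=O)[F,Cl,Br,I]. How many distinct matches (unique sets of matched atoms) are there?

2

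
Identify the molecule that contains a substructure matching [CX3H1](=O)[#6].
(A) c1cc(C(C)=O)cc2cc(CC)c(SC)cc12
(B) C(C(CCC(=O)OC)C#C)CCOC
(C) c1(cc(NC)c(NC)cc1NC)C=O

[CX3H1](=O)[#6] describes an sp2 carbon with one H, double-bonded to O and single-bonded to carbon (an aldehyde).
(A) has an acetyl/ketone group (-C(=O)CH3) but the carbonyl carbon has H0 (two carbon neighbours), not H1.
(B) has a methyl-ester group (-C(=O)OCH3) but the carbonyl carbon has H0, not H1.
(C) contains an aldehyde (-CHO), which satisfies every atom and bond constraint.
So the answer is (C).

C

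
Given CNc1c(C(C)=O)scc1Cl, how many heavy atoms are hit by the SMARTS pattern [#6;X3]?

5

The query [#6;X3] means: any carbon (aromatic or not) with three total connections.
Check the 11 heavy atoms by environment: 1× s (aromatic, X2) → no; 4× c (aromatic, X3) → match; 1× C (X3) → match; 1× O (X1) → no; 2× C (X4) → no; 1× Cl (X1) → no; 1× N (X3) → no.
Summing the matching environments: 4 + 1 = 5 matching atoms.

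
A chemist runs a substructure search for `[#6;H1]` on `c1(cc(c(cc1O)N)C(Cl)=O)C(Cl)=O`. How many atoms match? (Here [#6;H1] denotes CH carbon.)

2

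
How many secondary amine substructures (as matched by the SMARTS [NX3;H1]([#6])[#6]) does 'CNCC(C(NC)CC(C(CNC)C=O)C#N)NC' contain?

[NX3;H1]([#6])[#6] is the SMARTS for a secondary amine: a trivalent nitrogen with one H, bonded to two carbons.
The molecule carries 4 separate instances of an N-methylamino group (-NHCH3) meeting every constraint; each maps to a distinct set of atoms, giving 4 matches.

4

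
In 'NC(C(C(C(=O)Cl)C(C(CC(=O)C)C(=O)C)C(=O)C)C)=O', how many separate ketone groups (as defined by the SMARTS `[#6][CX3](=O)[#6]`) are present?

3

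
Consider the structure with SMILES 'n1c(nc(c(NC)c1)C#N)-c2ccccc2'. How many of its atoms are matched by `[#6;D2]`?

The query [#6;D2] means: any carbon bonded to exactly two heavy atoms.
Check the 16 heavy atoms by environment: 2× n (aromatic, D2) → no; 4× c (aromatic, D3) → no; 6× c (aromatic, D2) → match; 1× N (D2) → no; 1× C (D1) → no; 1× C (D2) → match; 1× N (D1) → no.
Summing the matching environments: 6 + 1 = 7 matching atoms.

7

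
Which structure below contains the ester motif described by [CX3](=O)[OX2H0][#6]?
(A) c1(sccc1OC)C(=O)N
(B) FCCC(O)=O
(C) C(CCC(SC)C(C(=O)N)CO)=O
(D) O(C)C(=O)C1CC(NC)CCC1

D

[CX3](=O)[OX2H0][#6] describes a carbonyl carbon bonded to an oxygen that is itself bonded to carbon (no H on that O) (an ester).
(A) has a methoxy ether (-OCH3) but the ether oxygen is not adjacent to a C=O carbon.
(B) has a carboxylic acid group (-C(=O)OH) but the singly-bonded O carries H (OX2H1, not H0).
(C) has a primary amide (-C(=O)NH2) but the carbonyl is bonded to N, not to an O-C linkage.
(D) contains a methyl-ester group (-C(=O)OCH3), which satisfies every atom and bond constraint.
So the answer is (D).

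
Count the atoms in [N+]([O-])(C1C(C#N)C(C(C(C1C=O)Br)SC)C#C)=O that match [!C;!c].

The query [!C;!c] means: neither aliphatic nor aromatic carbon — same as [!#6].
Check the 18 heavy atoms by environment: 11× C → no; 1× S → match; 1× Br → match; 1× N → match; 1× N (charge +1) → match; 1× O (charge -1) → match; 2× O → match.
Summing the matching environments: 1 + 1 + 1 + 1 + 1 + 2 = 7 matching atoms.

7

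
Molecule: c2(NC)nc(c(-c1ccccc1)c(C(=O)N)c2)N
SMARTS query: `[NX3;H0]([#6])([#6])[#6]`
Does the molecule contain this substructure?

No

The pattern [NX3;H0]([#6])([#6])[#6] describes a trivalent nitrogen with no H, bonded to three carbons — a tertiary amine.
The closest candidate here is a primary amino group (-NH2), but the nitrogen has H2, not H0 with three carbons. No other fragment satisfies the full query, so there is no match.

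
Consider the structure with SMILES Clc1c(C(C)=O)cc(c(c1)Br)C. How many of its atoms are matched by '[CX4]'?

2

The query [CX4] means: C with X4: aliphatic carbon with exactly 4 total connections (bonds + H).
Check the 12 heavy atoms by environment: 6× c (aromatic, X3) → no; 1× Br (X1) → no; 1× Cl (X1) → no; 1× C (X3) → no; 1× O (X1) → no; 2× C (X4) → match.
That gives 2 matching atoms.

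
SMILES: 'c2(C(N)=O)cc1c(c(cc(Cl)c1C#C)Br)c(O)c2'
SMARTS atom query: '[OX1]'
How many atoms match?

Check the 18 heavy atoms by environment: 10× c (aromatic, X3) → no; 2× C (X2) → no; 1× C (X3) → no; 1× O (X1) → match; 1× N (X3) → no; 1× O (X2) → no; 1× Cl (X1) → no; 1× Br (X1) → no.
That gives 1 matching atom.

1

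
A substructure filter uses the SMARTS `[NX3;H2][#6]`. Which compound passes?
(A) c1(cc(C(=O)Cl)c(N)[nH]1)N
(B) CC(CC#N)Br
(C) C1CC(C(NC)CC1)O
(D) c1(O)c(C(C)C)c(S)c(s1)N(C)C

[NX3;H2][#6] describes a trivalent nitrogen with two H attached to carbon (a primary amine).
(A) contains a primary amino group (-NH2), which satisfies every atom and bond constraint.
(B) has a nitrile (-C#N) but the nitrogen is NX1 (triple-bonded), not NX3 with two H.
(C) has an N-methylamino group (-NHCH3) but the nitrogen bears two carbons and only one H (H1), not H2.
(D) has a dimethylamino group (-N(CH3)2) but the nitrogen has H0, not H2.
So the answer is (A).

A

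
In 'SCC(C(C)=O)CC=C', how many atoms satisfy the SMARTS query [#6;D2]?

3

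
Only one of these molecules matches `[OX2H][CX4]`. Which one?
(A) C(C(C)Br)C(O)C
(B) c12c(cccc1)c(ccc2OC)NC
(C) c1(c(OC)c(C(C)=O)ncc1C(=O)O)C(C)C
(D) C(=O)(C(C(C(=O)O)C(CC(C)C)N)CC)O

A

[OX2H][CX4] describes a hydroxyl oxygen bound to an sp3 (X4) carbon (an aliphatic alcohol).
(A) contains a hydroxyl group (-OH), which satisfies every atom and bond constraint.
(B) has a methoxy ether (-OCH3) but the oxygen has H0 (ether), not H1.
(C) has a carboxylic acid group (-C(=O)OH) but the -OH is on a CX3 carbonyl carbon, not a CX4 carbon.
(D) has a carboxylic acid group (-C(=O)OH) but the -OH is on a CX3 carbonyl carbon, not a CX4 carbon.
So the answer is (A).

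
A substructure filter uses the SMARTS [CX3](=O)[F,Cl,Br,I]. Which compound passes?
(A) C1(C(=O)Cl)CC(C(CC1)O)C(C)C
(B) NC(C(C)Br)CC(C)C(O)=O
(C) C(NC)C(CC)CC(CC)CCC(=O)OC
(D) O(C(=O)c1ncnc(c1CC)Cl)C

[CX3](=O)[F,Cl,Br,I] describes a carbonyl carbon bonded to a halogen (an acyl halide).
(A) contains an acyl chloride (-C(=O)Cl), which satisfies every atom and bond constraint.
(B) has a carboxylic acid group (-C(=O)OH) but the carbonyl is bonded to -OH, not to a halogen.
(C) has a methyl-ester group (-C(=O)OCH3) but the carbonyl is bonded to -O-C, not to a halogen.
(D) has a methyl-ester group (-C(=O)OCH3) but the carbonyl is bonded to -O-C, not to a halogen.
So the answer is (A).

A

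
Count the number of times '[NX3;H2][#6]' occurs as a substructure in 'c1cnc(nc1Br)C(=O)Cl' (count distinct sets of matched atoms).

[NX3;H2][#6] is the SMARTS for a primary amine: a trivalent nitrogen with two H attached to carbon.
No fragment in the molecule satisfies every constraint, giving 0 matches.

0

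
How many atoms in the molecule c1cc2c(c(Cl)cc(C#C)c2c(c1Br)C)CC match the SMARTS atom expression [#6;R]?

10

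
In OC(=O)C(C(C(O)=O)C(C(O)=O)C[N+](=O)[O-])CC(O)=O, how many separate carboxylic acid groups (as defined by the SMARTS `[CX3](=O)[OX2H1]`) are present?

[CX3](=O)[OX2H1] is the SMARTS for a carboxylic acid: an sp2 carbon double-bonded to O and single-bonded to an -OH oxygen.
The molecule carries 4 separate instances of a carboxylic acid group (-C(=O)OH) meeting every constraint; each maps to a distinct set of atoms, giving 4 matches.

4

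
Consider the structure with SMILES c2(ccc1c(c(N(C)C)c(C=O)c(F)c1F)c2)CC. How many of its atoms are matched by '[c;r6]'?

10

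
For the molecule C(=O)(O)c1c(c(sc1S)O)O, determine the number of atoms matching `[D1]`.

Check the 11 heavy atoms by environment: 1× s (aromatic, D2) → no; 4× c (aromatic, D3) → no; 4× O (D1) → match; 1× C (D3) → no; 1× S (D1) → match.
Summing the matching environments: 4 + 1 = 5 matching atoms.

5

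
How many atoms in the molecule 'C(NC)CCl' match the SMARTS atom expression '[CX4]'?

3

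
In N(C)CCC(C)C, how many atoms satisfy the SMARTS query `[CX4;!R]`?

6

Check the 7 heavy atoms by environment: 6× C (X4, acyclic) → match; 1× N (X3, acyclic) → no.
That gives 6 matching atoms.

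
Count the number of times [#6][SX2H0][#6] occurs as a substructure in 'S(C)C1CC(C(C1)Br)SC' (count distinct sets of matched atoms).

2

[#6][SX2H0][#6] is the SMARTS for a thioether: an aliphatic sulfur bridging two carbons with no H on the sulfur.
The molecule carries 2 separate instances of a methylthio ether (-SCH3) meeting every constraint; each maps to a distinct set of atoms, giving 2 matches.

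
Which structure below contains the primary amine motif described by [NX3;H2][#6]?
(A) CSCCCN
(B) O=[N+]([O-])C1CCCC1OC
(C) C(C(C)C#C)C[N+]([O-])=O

A

[NX3;H2][#6] describes a trivalent nitrogen with two H attached to carbon (a primary amine).
(A) contains a primary amino group (-NH2), which satisfies every atom and bond constraint.
(B) has a nitro group (-[N+](=O)[O-]) but the nitrogen is [N+] with no H, not NX3H2.
(C) has a nitro group (-[N+](=O)[O-]) but the nitrogen is [N+] with no H, not NX3H2.
So the answer is (A).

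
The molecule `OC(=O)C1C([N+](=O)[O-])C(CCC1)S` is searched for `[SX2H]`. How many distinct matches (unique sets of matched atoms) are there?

[SX2H] is the SMARTS for a thiol: an aliphatic sulfur with two connections, one being H.
Exactly one fragment in the molecule meets all constraints, giving 1 match.

1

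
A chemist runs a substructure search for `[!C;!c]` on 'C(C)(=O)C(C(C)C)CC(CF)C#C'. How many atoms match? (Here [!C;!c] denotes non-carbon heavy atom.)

The query [!C;!c] means: neither aliphatic nor aromatic carbon — same as [!#6].
Check the 13 heavy atoms by environment: 11× C → no; 1× O → match; 1× F → match.
Summing the matching environments: 1 + 1 = 2 matching atoms.

2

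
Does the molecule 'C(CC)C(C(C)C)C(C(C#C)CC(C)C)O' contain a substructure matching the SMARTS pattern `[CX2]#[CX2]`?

The pattern [CX2]#[CX2] describes a carbon-carbon triple bond — an alkyne.
The molecule carries an ethynyl group (-C#CH), whose atoms satisfy every constraint of the query, so the pattern matches.

Yes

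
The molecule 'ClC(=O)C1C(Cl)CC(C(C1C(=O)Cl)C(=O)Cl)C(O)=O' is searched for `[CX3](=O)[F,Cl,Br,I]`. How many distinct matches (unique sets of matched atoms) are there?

3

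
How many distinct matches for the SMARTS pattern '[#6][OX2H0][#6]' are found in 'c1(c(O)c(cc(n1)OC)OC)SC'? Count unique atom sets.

2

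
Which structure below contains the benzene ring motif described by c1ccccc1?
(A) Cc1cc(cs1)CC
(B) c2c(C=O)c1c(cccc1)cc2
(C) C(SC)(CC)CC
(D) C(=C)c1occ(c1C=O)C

c1ccccc1 describes six aromatic carbons in a ring (a benzene ring).
(A) has a methyl group (-CH3) but no six-membered all-carbon aromatic ring is present.
(B) contains the required atom environment, so the pattern matches.
(C) has a methyl group (-CH3) but no six-membered all-carbon aromatic ring is present.
(D) has a methyl group (-CH3) but no six-membered all-carbon aromatic ring is present.
So the answer is (B).

B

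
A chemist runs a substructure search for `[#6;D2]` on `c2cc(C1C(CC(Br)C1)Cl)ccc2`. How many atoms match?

7

The query [#6;D2] means: any carbon bonded to exactly two heavy atoms.
Check the 13 heavy atoms by environment: 3× C (D3) → no; 2× C (D2) → match; 1× Cl (D1) → no; 1× Br (D1) → no; 1× c (aromatic, D3) → no; 5× c (aromatic, D2) → match.
Summing the matching environments: 2 + 5 = 7 matching atoms.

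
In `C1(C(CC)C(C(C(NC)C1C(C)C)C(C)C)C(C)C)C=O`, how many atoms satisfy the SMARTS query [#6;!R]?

The query [#6;!R] means: carbon not in any ring.
Check the 21 heavy atoms by environment: 6× C (in 6-ring) → no; 1× N (acyclic) → no; 13× C (acyclic) → match; 1× O (acyclic) → no.
That gives 13 matching atoms.

13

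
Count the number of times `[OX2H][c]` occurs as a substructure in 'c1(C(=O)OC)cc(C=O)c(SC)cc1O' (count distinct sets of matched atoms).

1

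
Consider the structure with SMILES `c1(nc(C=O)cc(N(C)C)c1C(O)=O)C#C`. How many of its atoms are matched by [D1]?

6

Check the 16 heavy atoms by environment: 1× n (aromatic, D2) → no; 4× c (aromatic, D3) → no; 1× c (aromatic, D2) → no; 1× N (D3) → no; 3× C (D1) → match; 1× C (D3) → no; 3× O (D1) → match; 2× C (D2) → no.
Summing the matching environments: 3 + 3 = 6 matching atoms.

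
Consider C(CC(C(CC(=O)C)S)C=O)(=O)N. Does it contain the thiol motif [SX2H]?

The pattern [SX2H] describes an aliphatic sulfur with two connections, one being H — a thiol.
The molecule carries a thiol (-SH), whose atoms satisfy every constraint of the query, so the pattern matches.

Yes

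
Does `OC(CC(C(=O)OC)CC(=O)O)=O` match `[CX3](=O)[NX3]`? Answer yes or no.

No

The pattern [CX3](=O)[NX3] describes a carbonyl carbon bonded to a trivalent nitrogen — an amide.
The closest candidate here is a methyl-ester group (-C(=O)OCH3), but the carbonyl is bonded to O, not to an NX3 nitrogen. No other fragment satisfies the full query, so there is no match.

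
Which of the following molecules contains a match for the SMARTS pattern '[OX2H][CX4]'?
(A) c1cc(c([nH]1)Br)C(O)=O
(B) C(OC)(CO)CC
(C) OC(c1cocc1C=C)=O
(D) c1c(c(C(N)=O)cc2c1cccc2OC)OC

[OX2H][CX4] describes a hydroxyl oxygen bound to an sp3 (X4) carbon (an aliphatic alcohol).
(A) has a carboxylic acid group (-C(=O)OH) but the -OH is on a CX3 carbonyl carbon, not a CX4 carbon.
(B) contains a hydroxyl group (-OH), which satisfies every atom and bond constraint.
(C) has a carboxylic acid group (-C(=O)OH) but the -OH is on a CX3 carbonyl carbon, not a CX4 carbon.
(D) has a methoxy ether (-OCH3) but the oxygen has H0 (ether), not H1.
So the answer is (B).

B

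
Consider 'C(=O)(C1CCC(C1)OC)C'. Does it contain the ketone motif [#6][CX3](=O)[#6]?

Yes

The pattern [#6][CX3](=O)[#6] describes a carbonyl carbon (no H) flanked by two carbons — a ketone.
The molecule carries an acetyl/ketone group (-C(=O)CH3), whose atoms satisfy every constraint of the query, so the pattern matches.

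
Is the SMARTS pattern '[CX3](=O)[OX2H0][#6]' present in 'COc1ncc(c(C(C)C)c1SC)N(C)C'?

No

The pattern [CX3](=O)[OX2H0][#6] describes a carbonyl carbon bonded to an oxygen that is itself bonded to carbon (no H on that O) — an ester.
The closest candidate here is a methoxy ether (-OCH3), but the ether oxygen is not adjacent to a C=O carbon. No other fragment satisfies the full query, so there is no match.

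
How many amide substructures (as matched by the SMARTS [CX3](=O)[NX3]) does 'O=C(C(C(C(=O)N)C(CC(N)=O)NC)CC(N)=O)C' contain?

[CX3](=O)[NX3] is the SMARTS for an amide: a carbonyl carbon bonded to a trivalent nitrogen.
The molecule carries 3 separate instances of a primary amide (-C(=O)NH2) meeting every constraint; each maps to a distinct set of atoms, giving 3 matches.

3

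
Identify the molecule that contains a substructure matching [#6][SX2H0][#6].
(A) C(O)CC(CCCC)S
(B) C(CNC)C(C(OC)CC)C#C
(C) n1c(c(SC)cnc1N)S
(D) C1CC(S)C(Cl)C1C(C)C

[#6][SX2H0][#6] describes an aliphatic sulfur bridging two carbons with no H on the sulfur (a thioether).
(A) has a thiol (-SH) but the sulfur has H1, not H0 bridging two carbons.
(B) has a methoxy ether (-OCH3) but the bridging atom is O, not S.
(C) contains a methylthio ether (-SCH3), which satisfies every atom and bond constraint.
(D) has a thiol (-SH) but the sulfur has H1, not H0 bridging two carbons.
So the answer is (C).

C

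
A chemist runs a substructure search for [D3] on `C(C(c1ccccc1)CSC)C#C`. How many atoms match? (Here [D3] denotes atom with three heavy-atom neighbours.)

The query [D3] means: atom with exactly three heavy-atom neighbours.
Check the 13 heavy atoms by environment: 3× C (D2) → no; 1× C (D3) → match; 1× c (aromatic, D3) → match; 5× c (aromatic, D2) → no; 1× S (D2) → no; 2× C (D1) → no.
Summing the matching environments: 1 + 1 = 2 matching atoms.

2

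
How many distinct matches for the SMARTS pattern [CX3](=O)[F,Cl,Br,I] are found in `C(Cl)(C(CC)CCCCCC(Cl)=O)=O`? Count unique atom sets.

2

[CX3](=O)[F,Cl,Br,I] is the SMARTS for an acyl halide: a carbonyl carbon bonded to a halogen.
The molecule carries 2 separate instances of an acyl chloride (-C(=O)Cl) meeting every constraint; each maps to a distinct set of atoms, giving 2 matches.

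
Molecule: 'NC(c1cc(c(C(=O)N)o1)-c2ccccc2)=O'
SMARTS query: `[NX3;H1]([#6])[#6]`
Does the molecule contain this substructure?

No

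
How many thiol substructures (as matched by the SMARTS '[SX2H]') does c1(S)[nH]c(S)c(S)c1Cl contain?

3

[SX2H] is the SMARTS for a thiol: an aliphatic sulfur with two connections, one being H.
The molecule carries 3 separate instances of a thiol (-SH) meeting every constraint; each maps to a distinct set of atoms, giving 3 matches.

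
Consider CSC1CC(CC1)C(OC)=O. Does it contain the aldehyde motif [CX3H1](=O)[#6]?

No

The pattern [CX3H1](=O)[#6] describes an sp2 carbon with one H, double-bonded to O and single-bonded to carbon — an aldehyde.
The closest candidate here is a methyl-ester group (-C(=O)OCH3), but the carbonyl carbon has H0, not H1. No other fragment satisfies the full query, so there is no match.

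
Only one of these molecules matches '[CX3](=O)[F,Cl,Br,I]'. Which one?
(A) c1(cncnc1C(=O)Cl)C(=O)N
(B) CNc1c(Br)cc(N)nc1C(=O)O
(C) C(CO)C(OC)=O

A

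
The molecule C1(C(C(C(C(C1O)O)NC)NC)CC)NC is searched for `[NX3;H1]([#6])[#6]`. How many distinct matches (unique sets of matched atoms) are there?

[NX3;H1]([#6])[#6] is the SMARTS for a secondary amine: a trivalent nitrogen with one H, bonded to two carbons.
The molecule carries 3 separate instances of an N-methylamino group (-NHCH3) meeting every constraint; each maps to a distinct set of atoms, giving 3 matches.

3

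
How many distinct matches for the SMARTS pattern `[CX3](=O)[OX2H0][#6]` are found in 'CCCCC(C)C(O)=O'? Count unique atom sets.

0

[CX3](=O)[OX2H0][#6] is the SMARTS for an ester: a carbonyl carbon bonded to an oxygen that is itself bonded to carbon (no H on that O).
The molecule has a carboxylic acid group (-C(=O)OH), but the singly-bonded O carries H (OX2H1, not H0); nothing else fits, so there are 0 matches.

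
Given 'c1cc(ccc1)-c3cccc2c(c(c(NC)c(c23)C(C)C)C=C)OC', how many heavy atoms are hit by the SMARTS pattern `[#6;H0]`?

Check the 25 heavy atoms by environment: 8× c (aromatic, H0) → match; 8× c (aromatic, H1) → no; 1× O (H0) → no; 4× C (H3) → no; 2× C (H1) → no; 1× C (H2) → no; 1× N (H1) → no.
That gives 8 matching atoms.

8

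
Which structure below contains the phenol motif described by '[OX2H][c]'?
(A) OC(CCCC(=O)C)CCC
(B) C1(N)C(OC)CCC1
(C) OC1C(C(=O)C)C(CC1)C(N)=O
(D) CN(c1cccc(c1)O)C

D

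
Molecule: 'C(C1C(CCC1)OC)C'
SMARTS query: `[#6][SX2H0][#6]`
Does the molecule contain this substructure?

No

The pattern [#6][SX2H0][#6] describes an aliphatic sulfur bridging two carbons with no H on the sulfur — a thioether.
The closest candidate here is a methoxy ether (-OCH3), but the bridging atom is O, not S. No other fragment satisfies the full query, so there is no match.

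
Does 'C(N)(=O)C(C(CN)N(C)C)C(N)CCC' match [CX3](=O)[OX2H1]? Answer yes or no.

No

The pattern [CX3](=O)[OX2H1] describes an sp2 carbon double-bonded to O and single-bonded to an -OH oxygen — a carboxylic acid.
The closest candidate here is a primary amide (-C(=O)NH2), but the carbonyl is bonded to N, not to an -OH oxygen. No other fragment satisfies the full query, so there is no match.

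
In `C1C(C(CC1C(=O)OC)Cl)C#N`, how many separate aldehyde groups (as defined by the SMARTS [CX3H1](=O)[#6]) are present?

0

[CX3H1](=O)[#6] is the SMARTS for an aldehyde: an sp2 carbon with one H, double-bonded to O and single-bonded to carbon.
The molecule has a methyl-ester group (-C(=O)OCH3), but the carbonyl carbon has H0, not H1; nothing else fits, so there are 0 matches.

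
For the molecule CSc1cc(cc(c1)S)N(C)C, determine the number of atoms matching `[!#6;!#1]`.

3

The query [!#6;!#1] means: not carbon and not hydrogen — any heteroatom.
Check the 12 heavy atoms by environment: 6× c (aromatic) → no; 2× S → match; 3× C → no; 1× N → match.
Summing the matching environments: 2 + 1 = 3 matching atoms.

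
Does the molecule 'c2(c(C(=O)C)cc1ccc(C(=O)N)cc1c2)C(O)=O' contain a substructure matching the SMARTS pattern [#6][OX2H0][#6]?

No

The pattern [#6][OX2H0][#6] describes an aliphatic oxygen bridging two carbons with no H on the oxygen — an ether.
The closest candidate here is a carboxylic acid group (-C(=O)OH), but the -OH oxygen has H1; the =O is OX1, not OX2. No other fragment satisfies the full query, so there is no match.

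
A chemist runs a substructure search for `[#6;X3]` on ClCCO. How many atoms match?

The query [#6;X3] means: any carbon (aromatic or not) with three total connections.
Check the 4 heavy atoms by environment: 2× C (X4) → no; 1× O (X2) → no; 1× Cl (X1) → no.
No environment satisfies the query, so 0 matching atoms.

0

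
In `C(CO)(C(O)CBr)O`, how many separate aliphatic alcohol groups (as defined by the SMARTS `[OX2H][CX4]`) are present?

[OX2H][CX4] is the SMARTS for an aliphatic alcohol: a hydroxyl oxygen bound to an sp3 (X4) carbon.
The molecule carries 3 separate instances of a hydroxyl group (-OH) meeting every constraint; each maps to a distinct set of atoms, giving 3 matches.

3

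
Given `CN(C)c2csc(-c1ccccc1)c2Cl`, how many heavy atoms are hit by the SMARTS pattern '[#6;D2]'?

Check the 15 heavy atoms by environment: 1× s (aromatic, D2) → no; 4× c (aromatic, D3) → no; 6× c (aromatic, D2) → match; 1× N (D3) → no; 2× C (D1) → no; 1× Cl (D1) → no.
That gives 6 matching atoms.

6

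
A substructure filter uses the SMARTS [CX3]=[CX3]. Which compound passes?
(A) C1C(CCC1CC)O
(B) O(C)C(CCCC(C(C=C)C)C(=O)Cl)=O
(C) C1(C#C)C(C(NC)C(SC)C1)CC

B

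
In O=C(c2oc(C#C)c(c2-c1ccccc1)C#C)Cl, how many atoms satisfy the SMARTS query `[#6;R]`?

10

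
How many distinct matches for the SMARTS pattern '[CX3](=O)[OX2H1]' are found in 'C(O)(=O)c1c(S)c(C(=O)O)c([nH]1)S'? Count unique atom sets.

2

[CX3](=O)[OX2H1] is the SMARTS for a carboxylic acid: an sp2 carbon double-bonded to O and single-bonded to an -OH oxygen.
The molecule carries 2 separate instances of a carboxylic acid group (-C(=O)OH) meeting every constraint; each maps to a distinct set of atoms, giving 2 matches.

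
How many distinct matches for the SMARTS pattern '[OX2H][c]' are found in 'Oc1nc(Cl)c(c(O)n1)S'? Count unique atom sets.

2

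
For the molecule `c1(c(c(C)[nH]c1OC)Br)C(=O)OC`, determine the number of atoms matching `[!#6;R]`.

1

The query [!#6;R] means: non-carbon atom that is part of a ring.
Check the 13 heavy atoms by environment: 1× n (aromatic, in 5-ring) → match; 4× c (aromatic, in 5-ring) → no; 4× C (acyclic) → no; 3× O (acyclic) → no; 1× Br (acyclic) → no.
That gives 1 matching atom.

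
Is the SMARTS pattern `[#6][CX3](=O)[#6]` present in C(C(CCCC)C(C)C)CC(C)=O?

Yes

The pattern [#6][CX3](=O)[#6] describes a carbonyl carbon (no H) flanked by two carbons — a ketone.
The molecule carries an acetyl/ketone group (-C(=O)CH3), whose atoms satisfy every constraint of the query, so the pattern matches.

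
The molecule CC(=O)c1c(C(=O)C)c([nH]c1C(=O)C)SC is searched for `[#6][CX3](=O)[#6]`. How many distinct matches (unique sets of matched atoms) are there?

3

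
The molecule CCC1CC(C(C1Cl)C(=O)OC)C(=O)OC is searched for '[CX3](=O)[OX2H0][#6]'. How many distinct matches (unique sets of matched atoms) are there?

[CX3](=O)[OX2H0][#6] is the SMARTS for an ester: a carbonyl carbon bonded to an oxygen that is itself bonded to carbon (no H on that O).
The molecule carries 2 separate instances of a methyl-ester group (-C(=O)OCH3) meeting every constraint; each maps to a distinct set of atoms, giving 2 matches.

2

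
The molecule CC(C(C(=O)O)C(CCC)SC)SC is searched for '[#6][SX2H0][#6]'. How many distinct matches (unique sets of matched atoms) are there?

2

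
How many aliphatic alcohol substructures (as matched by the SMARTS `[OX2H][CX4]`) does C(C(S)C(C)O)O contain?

2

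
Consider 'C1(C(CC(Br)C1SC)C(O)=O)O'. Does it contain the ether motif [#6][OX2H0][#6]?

No

The pattern [#6][OX2H0][#6] describes an aliphatic oxygen bridging two carbons with no H on the oxygen — an ether.
The closest candidate here is a hydroxyl group (-OH), but the oxygen has H1, not H0 bridging two carbons. No other fragment satisfies the full query, so there is no match.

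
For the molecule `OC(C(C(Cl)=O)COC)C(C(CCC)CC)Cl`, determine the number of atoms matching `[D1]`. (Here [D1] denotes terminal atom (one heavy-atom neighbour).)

The query [D1] means: atom with exactly one heavy-atom neighbour (degree 1).
Check the 17 heavy atoms by environment: 4× C (D2) → no; 5× C (D3) → no; 2× O (D1) → match; 2× Cl (D1) → match; 1× O (D2) → no; 3× C (D1) → match.
Summing the matching environments: 2 + 2 + 3 = 7 matching atoms.

7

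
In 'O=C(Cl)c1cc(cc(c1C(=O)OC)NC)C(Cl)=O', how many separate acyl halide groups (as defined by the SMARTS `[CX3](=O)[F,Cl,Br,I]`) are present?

[CX3](=O)[F,Cl,Br,I] is the SMARTS for an acyl halide: a carbonyl carbon bonded to a halogen.
The molecule carries 2 separate instances of an acyl chloride (-C(=O)Cl) meeting every constraint; each maps to a distinct set of atoms, giving 2 matches.

2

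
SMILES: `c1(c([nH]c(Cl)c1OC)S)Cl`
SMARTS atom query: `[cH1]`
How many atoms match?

The query [cH1] means: aromatic carbon bearing exactly one hydrogen.
Check the 10 heavy atoms by environment: 1× n (aromatic, H1) → no; 4× c (aromatic, H0) → no; 2× Cl (H0) → no; 1× O (H0) → no; 1× C (H3) → no; 1× S (H1) → no.
No environment satisfies the query, so 0 matching atoms.

0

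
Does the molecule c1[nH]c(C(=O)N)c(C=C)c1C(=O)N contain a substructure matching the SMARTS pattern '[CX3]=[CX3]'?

Yes

The pattern [CX3]=[CX3] describes a non-aromatic C=C double bond between two sp2 carbons — an alkene.
The molecule carries a vinyl group (-CH=CH2), whose atoms satisfy every constraint of the query, so the pattern matches.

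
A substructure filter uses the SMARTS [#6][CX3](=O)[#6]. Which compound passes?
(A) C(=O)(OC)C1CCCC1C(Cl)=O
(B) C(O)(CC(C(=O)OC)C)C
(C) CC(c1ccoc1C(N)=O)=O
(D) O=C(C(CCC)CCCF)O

C

[#6][CX3](=O)[#6] describes a carbonyl carbon (no H) flanked by two carbons (a ketone).
(A) has a methyl-ester group (-C(=O)OCH3) but one neighbour of the carbonyl carbon is O, not C.
(B) has a methyl-ester group (-C(=O)OCH3) but one neighbour of the carbonyl carbon is O, not C.
(C) contains an acetyl/ketone group (-C(=O)CH3), which satisfies every atom and bond constraint.
(D) has a carboxylic acid group (-C(=O)OH) but one neighbour of the carbonyl carbon is O, not C.
So the answer is (C).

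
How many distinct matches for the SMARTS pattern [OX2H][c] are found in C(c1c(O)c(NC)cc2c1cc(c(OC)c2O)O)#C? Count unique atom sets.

[OX2H][c] is the SMARTS for a phenol: a hydroxyl oxygen attached to an aromatic carbon.
The molecule carries 3 separate instances of a hydroxyl group (-OH) meeting every constraint; each maps to a distinct set of atoms, giving 3 matches.

3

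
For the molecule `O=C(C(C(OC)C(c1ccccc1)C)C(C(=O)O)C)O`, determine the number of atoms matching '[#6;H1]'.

The query [#6;H1] means: any carbon bearing exactly one hydrogen.
Check the 20 heavy atoms by environment: 3× C (H3) → no; 4× C (H1) → match; 2× C (H0) → no; 3× O (H0) → no; 2× O (H1) → no; 1× c (aromatic, H0) → no; 5× c (aromatic, H1) → match.
Summing the matching environments: 4 + 5 = 9 matching atoms.

9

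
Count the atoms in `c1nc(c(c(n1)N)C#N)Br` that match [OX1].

0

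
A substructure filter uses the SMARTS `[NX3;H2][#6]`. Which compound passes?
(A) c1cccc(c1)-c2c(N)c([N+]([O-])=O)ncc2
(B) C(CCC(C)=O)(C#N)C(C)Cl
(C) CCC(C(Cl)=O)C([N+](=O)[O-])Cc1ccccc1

A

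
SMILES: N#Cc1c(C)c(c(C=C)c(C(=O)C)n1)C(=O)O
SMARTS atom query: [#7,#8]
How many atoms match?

5

The query [#7,#8] means: nitrogen or oxygen (comma = OR).
Check the 17 heavy atoms by environment: 1× n (aromatic) → match; 5× c (aromatic) → no; 7× C → no; 1× N → match; 3× O → match.
Summing the matching environments: 1 + 1 + 3 = 5 matching atoms.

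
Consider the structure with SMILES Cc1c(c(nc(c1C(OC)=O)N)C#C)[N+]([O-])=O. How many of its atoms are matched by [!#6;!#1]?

7

Check the 17 heavy atoms by environment: 1× n (aromatic) → match; 5× c (aromatic) → no; 1× N → match; 5× C → no; 3× O → match; 1× N (charge +1) → match; 1× O (charge -1) → match.
Summing the matching environments: 1 + 1 + 3 + 1 + 1 = 7 matching atoms.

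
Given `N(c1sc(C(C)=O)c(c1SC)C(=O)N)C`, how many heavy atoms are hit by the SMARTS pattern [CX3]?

2

The query [CX3] means: C with X3: aliphatic carbon with exactly 3 total connections.
Check the 15 heavy atoms by environment: 1× s (aromatic, X2) → no; 4× c (aromatic, X3) → no; 2× N (X3) → no; 3× C (X4) → no; 2× C (X3) → match; 2× O (X1) → no; 1× S (X2) → no.
That gives 2 matching atoms.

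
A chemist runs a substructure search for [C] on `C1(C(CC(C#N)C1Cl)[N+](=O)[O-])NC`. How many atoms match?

7

Check the 13 heavy atoms by environment: 7× C → match; 2× N → no; 1× Cl → no; 1× N (charge +1) → no; 1× O (charge -1) → no; 1× O → no.
That gives 7 matching atoms.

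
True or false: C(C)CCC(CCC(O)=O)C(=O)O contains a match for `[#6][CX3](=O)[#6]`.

The pattern [#6][CX3](=O)[#6] describes a carbonyl carbon (no H) flanked by two carbons — a ketone.
The closest candidate here is a carboxylic acid group (-C(=O)OH), but one neighbour of the carbonyl carbon is O, not C. No other fragment satisfies the full query, so there is no match.

False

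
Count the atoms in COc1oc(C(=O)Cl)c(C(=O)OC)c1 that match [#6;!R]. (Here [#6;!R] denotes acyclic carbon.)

The query [#6;!R] means: carbon not in any ring.
Check the 14 heavy atoms by environment: 1× o (aromatic, in 5-ring) → no; 4× c (aromatic, in 5-ring) → no; 4× C (acyclic) → match; 4× O (acyclic) → no; 1× Cl (acyclic) → no.
That gives 4 matching atoms.

4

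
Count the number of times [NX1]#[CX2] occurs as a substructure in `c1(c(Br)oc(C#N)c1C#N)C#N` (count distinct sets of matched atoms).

3

[NX1]#[CX2] is the SMARTS for a nitrile: a nitrogen triple-bonded to a two-connected carbon.
The molecule carries 3 separate instances of a nitrile (-C#N) meeting every constraint; each maps to a distinct set of atoms, giving 3 matches.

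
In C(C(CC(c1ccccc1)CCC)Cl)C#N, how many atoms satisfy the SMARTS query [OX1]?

0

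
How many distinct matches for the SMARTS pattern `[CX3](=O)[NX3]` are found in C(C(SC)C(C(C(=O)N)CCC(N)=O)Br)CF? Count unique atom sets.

2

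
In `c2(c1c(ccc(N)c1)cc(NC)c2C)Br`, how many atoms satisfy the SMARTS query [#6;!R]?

Check the 15 heavy atoms by environment: 10× c (aromatic, in 6-ring) → no; 2× N (acyclic) → no; 2× C (acyclic) → match; 1× Br (acyclic) → no.
That gives 2 matching atoms.

2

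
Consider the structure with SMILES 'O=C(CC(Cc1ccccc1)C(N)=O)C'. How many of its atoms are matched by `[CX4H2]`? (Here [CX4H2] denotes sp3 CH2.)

2

The query [CX4H2] means: sp3 carbon (X4) with exactly two hydrogens.
Check the 15 heavy atoms by environment: 2× C (H2, X4) → match; 1× C (H1, X4) → no; 2× C (H0, X3) → no; 2× O (H0, X1) → no; 1× N (H2, X3) → no; 1× c (aromatic, H0, X3) → no; 5× c (aromatic, H1, X3) → no; 1× C (H3, X4) → no.
That gives 2 matching atoms.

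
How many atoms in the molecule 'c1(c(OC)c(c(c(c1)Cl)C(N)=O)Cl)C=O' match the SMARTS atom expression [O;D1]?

2

The query [O;D1] means: aliphatic oxygen bonded to exactly one heavy atom.
Check the 15 heavy atoms by environment: 1× c (aromatic, D2) → no; 5× c (aromatic, D3) → no; 2× Cl (D1) → no; 1× O (D2) → no; 1× C (D1) → no; 1× C (D2) → no; 2× O (D1) → match; 1× C (D3) → no; 1× N (D1) → no.
That gives 2 matching atoms.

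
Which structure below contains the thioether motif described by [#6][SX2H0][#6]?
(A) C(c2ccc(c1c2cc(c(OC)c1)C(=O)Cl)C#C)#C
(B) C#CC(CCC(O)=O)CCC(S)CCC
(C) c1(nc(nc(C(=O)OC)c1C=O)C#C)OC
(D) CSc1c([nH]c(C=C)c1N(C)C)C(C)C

D

[#6][SX2H0][#6] describes an aliphatic sulfur bridging two carbons with no H on the sulfur (a thioether).
(A) has a methoxy ether (-OCH3) but the bridging atom is O, not S.
(B) has a thiol (-SH) but the sulfur has H1, not H0 bridging two carbons.
(C) has a methoxy ether (-OCH3) but the bridging atom is O, not S.
(D) contains a methylthio ether (-SCH3), which satisfies every atom and bond constraint.
So the answer is (D).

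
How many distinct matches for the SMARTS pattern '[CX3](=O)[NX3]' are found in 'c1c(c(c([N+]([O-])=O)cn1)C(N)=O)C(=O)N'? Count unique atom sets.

[CX3](=O)[NX3] is the SMARTS for an amide: a carbonyl carbon bonded to a trivalent nitrogen.
The molecule carries 2 separate instances of a primary amide (-C(=O)NH2) meeting every constraint; each maps to a distinct set of atoms, giving 2 matches.

2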